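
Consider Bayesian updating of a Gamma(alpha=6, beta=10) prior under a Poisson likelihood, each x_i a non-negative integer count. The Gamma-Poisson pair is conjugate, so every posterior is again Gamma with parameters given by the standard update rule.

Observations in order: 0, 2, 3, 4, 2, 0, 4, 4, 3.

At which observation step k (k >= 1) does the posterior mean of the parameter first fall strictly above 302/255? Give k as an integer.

obs 1: x=0 → posterior Gamma(6, 11)
obs 2: x=2 → posterior Gamma(8, 12)
obs 3: x=3 → posterior Gamma(11, 13)
obs 4: x=4 → posterior Gamma(15, 14)
obs 5: x=2 → posterior Gamma(17, 15)
obs 6: x=0 → posterior Gamma(17, 16)
obs 7: x=4 → posterior Gamma(21, 17)
obs 8: x=4 → posterior Gamma(25, 18)
obs 9: x=3 → posterior Gamma(28, 19)

k = 7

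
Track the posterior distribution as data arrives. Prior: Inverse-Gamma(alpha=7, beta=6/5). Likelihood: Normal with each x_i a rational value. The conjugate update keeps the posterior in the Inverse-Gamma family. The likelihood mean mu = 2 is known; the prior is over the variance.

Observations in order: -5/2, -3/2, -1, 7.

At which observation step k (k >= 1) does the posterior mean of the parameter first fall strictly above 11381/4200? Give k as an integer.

obs 1: x=-5/2 → posterior Inverse-Gamma(15/2, 453/40)
obs 2: x=-3/2 → posterior Inverse-Gamma(8, 349/20)
obs 3: x=-1 → posterior Inverse-Gamma(17/2, 439/20)
obs 4: x=7 → posterior Inverse-Gamma(9, 689/20)

k = 3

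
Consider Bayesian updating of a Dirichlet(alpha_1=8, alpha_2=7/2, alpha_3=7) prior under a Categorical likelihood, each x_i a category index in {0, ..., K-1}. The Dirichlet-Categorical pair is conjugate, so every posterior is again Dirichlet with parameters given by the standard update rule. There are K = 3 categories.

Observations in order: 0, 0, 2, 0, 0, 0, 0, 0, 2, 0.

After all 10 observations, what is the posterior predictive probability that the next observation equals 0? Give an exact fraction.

32/57

obs 1: x=0 → posterior Dirichlet(9, 7/2, 7)
obs 2: x=0 → posterior Dirichlet(10, 7/2, 7)
obs 3: x=2 → posterior Dirichlet(10, 7/2, 8)
obs 4: x=0 → posterior Dirichlet(11, 7/2, 8)
obs 5: x=0 → posterior Dirichlet(12, 7/2, 8)
obs 6: x=0 → posterior Dirichlet(13, 7/2, 8)
obs 7: x=0 → posterior Dirichlet(14, 7/2, 8)
obs 8: x=0 → posterior Dirichlet(15, 7/2, 8)
obs 9: x=2 → posterior Dirichlet(15, 7/2, 9)
obs 10: x=0 → posterior Dirichlet(16, 7/2, 9)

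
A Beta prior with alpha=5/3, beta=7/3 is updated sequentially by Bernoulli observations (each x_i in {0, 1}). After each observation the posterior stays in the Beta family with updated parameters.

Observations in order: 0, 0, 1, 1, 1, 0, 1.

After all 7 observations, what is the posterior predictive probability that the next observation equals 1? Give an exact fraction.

17/33

obs 1: x=0 → posterior Beta(5/3, 10/3)
obs 2: x=0 → posterior Beta(5/3, 13/3)
obs 3: x=1 → posterior Beta(8/3, 13/3)
obs 4: x=1 → posterior Beta(11/3, 13/3)
obs 5: x=1 → posterior Beta(14/3, 13/3)
obs 6: x=0 → posterior Beta(14/3, 16/3)
obs 7: x=1 → posterior Beta(17/3, 16/3)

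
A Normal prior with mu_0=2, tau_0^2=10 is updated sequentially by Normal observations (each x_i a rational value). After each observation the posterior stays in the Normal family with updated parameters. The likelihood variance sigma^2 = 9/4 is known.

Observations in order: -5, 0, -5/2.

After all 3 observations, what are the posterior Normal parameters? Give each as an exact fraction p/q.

mu_0=-94/43, tau_0^2=30/43

obs 1: x=-5 → posterior Normal(-26/7, 90/49)
obs 2: x=0 → posterior Normal(-182/89, 90/89)
obs 3: x=-5/2 → posterior Normal(-94/43, 30/43)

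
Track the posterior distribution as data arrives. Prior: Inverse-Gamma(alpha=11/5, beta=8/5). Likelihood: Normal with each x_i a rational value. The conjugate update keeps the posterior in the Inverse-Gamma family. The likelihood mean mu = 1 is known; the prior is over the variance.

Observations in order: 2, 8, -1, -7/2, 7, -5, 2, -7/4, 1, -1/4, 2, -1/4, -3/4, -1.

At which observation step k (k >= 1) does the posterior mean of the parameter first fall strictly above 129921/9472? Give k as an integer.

obs 1: x=2 → posterior Inverse-Gamma(27/10, 21/10)
obs 2: x=8 → posterior Inverse-Gamma(16/5, 133/5)
obs 3: x=-1 → posterior Inverse-Gamma(37/10, 143/5)
obs 4: x=-7/2 → posterior Inverse-Gamma(21/5, 1549/40)
obs 5: x=7 → posterior Inverse-Gamma(47/10, 2269/40)
obs 6: x=-5 → posterior Inverse-Gamma(26/5, 2989/40)
obs 7: x=2 → posterior Inverse-Gamma(57/10, 3009/40)
obs 8: x=-7/4 → posterior Inverse-Gamma(31/5, 12641/160)
obs 9: x=1 → posterior Inverse-Gamma(67/10, 12641/160)
obs 10: x=-1/4 → posterior Inverse-Gamma(36/5, 6383/80)
obs 11: x=2 → posterior Inverse-Gamma(77/10, 6423/80)
obs 12: x=-1/4 → posterior Inverse-Gamma(41/5, 12971/160)
obs 13: x=-3/4 → posterior Inverse-Gamma(87/10, 413/5)
obs 14: x=-1 → posterior Inverse-Gamma(46/5, 423/5)

k = 5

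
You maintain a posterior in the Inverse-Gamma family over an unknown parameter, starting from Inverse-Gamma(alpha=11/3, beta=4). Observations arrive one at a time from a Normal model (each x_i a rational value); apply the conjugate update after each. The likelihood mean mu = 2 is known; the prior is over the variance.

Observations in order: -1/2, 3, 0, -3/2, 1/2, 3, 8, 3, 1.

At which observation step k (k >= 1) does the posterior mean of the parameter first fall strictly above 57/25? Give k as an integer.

obs 1: x=-1/2 → posterior Inverse-Gamma(25/6, 57/8)
obs 2: x=3 → posterior Inverse-Gamma(14/3, 61/8)
obs 3: x=0 → posterior Inverse-Gamma(31/6, 77/8)
obs 4: x=-3/2 → posterior Inverse-Gamma(17/3, 63/4)
obs 5: x=1/2 → posterior Inverse-Gamma(37/6, 135/8)
obs 6: x=3 → posterior Inverse-Gamma(20/3, 139/8)
obs 7: x=8 → posterior Inverse-Gamma(43/6, 283/8)
obs 8: x=3 → posterior Inverse-Gamma(23/3, 287/8)
obs 9: x=1 → posterior Inverse-Gamma(49/6, 291/8)

k = 3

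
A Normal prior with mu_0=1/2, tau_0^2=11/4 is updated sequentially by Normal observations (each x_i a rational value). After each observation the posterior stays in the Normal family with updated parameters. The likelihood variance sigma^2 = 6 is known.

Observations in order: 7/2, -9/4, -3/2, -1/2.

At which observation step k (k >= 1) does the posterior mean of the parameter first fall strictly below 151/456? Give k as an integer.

obs 1: x=7/2 → posterior Normal(101/70, 66/35)
obs 2: x=-9/4 → posterior Normal(103/184, 33/23)
obs 3: x=-3/2 → posterior Normal(37/228, 22/19)
obs 4: x=-1/2 → posterior Normal(15/272, 33/34)

k = 3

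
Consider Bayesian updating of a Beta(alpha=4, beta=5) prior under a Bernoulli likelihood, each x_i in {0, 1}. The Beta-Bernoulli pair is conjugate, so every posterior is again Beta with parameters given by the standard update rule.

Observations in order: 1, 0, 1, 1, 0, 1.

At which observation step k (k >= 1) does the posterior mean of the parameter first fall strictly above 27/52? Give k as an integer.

obs 1: x=1 → posterior Beta(5, 5)
obs 2: x=0 → posterior Beta(5, 6)
obs 3: x=1 → posterior Beta(6, 6)
obs 4: x=1 → posterior Beta(7, 6)
obs 5: x=0 → posterior Beta(7, 7)
obs 6: x=1 → posterior Beta(8, 7)

k = 4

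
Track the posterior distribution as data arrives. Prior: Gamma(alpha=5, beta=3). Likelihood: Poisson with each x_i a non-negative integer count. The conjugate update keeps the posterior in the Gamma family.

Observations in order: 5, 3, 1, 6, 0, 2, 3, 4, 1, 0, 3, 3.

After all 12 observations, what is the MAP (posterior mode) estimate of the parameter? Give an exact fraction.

7/3

obs 1: x=5 → posterior Gamma(10, 4)
obs 2: x=3 → posterior Gamma(13, 5)
obs 3: x=1 → posterior Gamma(14, 6)
obs 4: x=6 → posterior Gamma(20, 7)
obs 5: x=0 → posterior Gamma(20, 8)
obs 6: x=2 → posterior Gamma(22, 9)
obs 7: x=3 → posterior Gamma(25, 10)
obs 8: x=4 → posterior Gamma(29, 11)
obs 9: x=1 → posterior Gamma(30, 12)
obs 10: x=0 → posterior Gamma(30, 13)
obs 11: x=3 → posterior Gamma(33, 14)
obs 12: x=3 → posterior Gamma(36, 15)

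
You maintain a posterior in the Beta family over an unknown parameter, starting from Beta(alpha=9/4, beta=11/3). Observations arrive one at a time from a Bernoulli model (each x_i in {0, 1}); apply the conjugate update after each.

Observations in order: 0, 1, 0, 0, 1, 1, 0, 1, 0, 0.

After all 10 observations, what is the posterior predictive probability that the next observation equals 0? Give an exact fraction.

obs 1: x=0 → posterior Beta(9/4, 14/3)
obs 2: x=1 → posterior Beta(13/4, 14/3)
obs 3: x=0 → posterior Beta(13/4, 17/3)
obs 4: x=0 → posterior Beta(13/4, 20/3)
obs 5: x=1 → posterior Beta(17/4, 20/3)
obs 6: x=1 → posterior Beta(21/4, 20/3)
obs 7: x=0 → posterior Beta(21/4, 23/3)
obs 8: x=1 → posterior Beta(25/4, 23/3)
obs 9: x=0 → posterior Beta(25/4, 26/3)
obs 10: x=0 → posterior Beta(25/4, 29/3)

116/191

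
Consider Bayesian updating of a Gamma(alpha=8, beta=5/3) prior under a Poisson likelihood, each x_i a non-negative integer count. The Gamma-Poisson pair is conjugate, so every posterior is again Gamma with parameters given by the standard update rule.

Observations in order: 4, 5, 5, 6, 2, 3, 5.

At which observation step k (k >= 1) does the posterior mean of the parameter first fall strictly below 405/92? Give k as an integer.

k = 6

obs 1: x=4 → posterior Gamma(12, 8/3)
obs 2: x=5 → posterior Gamma(17, 11/3)
obs 3: x=5 → posterior Gamma(22, 14/3)
obs 4: x=6 → posterior Gamma(28, 17/3)
obs 5: x=2 → posterior Gamma(30, 20/3)
obs 6: x=3 → posterior Gamma(33, 23/3)
obs 7: x=5 → posterior Gamma(38, 26/3)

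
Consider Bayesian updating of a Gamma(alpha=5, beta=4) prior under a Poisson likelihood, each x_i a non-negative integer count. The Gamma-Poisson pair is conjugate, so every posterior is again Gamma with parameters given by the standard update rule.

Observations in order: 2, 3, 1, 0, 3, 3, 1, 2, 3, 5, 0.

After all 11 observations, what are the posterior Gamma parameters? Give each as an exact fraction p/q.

alpha=28, beta=15

obs 1: x=2 → posterior Gamma(7, 5)
obs 2: x=3 → posterior Gamma(10, 6)
obs 3: x=1 → posterior Gamma(11, 7)
obs 4: x=0 → posterior Gamma(11, 8)
obs 5: x=3 → posterior Gamma(14, 9)
obs 6: x=3 → posterior Gamma(17, 10)
obs 7: x=1 → posterior Gamma(18, 11)
obs 8: x=2 → posterior Gamma(20, 12)
obs 9: x=3 → posterior Gamma(23, 13)
obs 10: x=5 → posterior Gamma(28, 14)
obs 11: x=0 → posterior Gamma(28, 15)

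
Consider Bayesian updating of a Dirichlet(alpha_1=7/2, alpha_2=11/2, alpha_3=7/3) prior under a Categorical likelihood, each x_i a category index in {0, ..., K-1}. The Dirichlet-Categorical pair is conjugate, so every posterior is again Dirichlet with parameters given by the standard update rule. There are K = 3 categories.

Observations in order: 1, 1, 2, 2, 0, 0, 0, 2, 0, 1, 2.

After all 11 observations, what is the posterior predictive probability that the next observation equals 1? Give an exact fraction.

obs 1: x=1 → posterior Dirichlet(7/2, 13/2, 7/3)
obs 2: x=1 → posterior Dirichlet(7/2, 15/2, 7/3)
obs 3: x=2 → posterior Dirichlet(7/2, 15/2, 10/3)
obs 4: x=2 → posterior Dirichlet(7/2, 15/2, 13/3)
obs 5: x=0 → posterior Dirichlet(9/2, 15/2, 13/3)
obs 6: x=0 → posterior Dirichlet(11/2, 15/2, 13/3)
obs 7: x=0 → posterior Dirichlet(13/2, 15/2, 13/3)
obs 8: x=2 → posterior Dirichlet(13/2, 15/2, 16/3)
obs 9: x=0 → posterior Dirichlet(15/2, 15/2, 16/3)
obs 10: x=1 → posterior Dirichlet(15/2, 17/2, 16/3)
obs 11: x=2 → posterior Dirichlet(15/2, 17/2, 19/3)

51/134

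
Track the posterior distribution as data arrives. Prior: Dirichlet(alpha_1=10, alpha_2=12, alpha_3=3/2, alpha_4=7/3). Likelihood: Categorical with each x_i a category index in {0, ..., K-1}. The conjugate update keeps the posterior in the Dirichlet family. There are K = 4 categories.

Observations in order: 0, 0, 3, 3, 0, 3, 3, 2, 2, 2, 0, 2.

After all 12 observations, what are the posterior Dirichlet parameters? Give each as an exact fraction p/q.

obs 1: x=0 → posterior Dirichlet(11, 12, 3/2, 7/3)
obs 2: x=0 → posterior Dirichlet(12, 12, 3/2, 7/3)
obs 3: x=3 → posterior Dirichlet(12, 12, 3/2, 10/3)
obs 4: x=3 → posterior Dirichlet(12, 12, 3/2, 13/3)
obs 5: x=0 → posterior Dirichlet(13, 12, 3/2, 13/3)
obs 6: x=3 → posterior Dirichlet(13, 12, 3/2, 16/3)
obs 7: x=3 → posterior Dirichlet(13, 12, 3/2, 19/3)
obs 8: x=2 → posterior Dirichlet(13, 12, 5/2, 19/3)
obs 9: x=2 → posterior Dirichlet(13, 12, 7/2, 19/3)
obs 10: x=2 → posterior Dirichlet(13, 12, 9/2, 19/3)
obs 11: x=0 → posterior Dirichlet(14, 12, 9/2, 19/3)
obs 12: x=2 → posterior Dirichlet(14, 12, 11/2, 19/3)

alpha_1=14, alpha_2=12, alpha_3=11/2, alpha_4=19/3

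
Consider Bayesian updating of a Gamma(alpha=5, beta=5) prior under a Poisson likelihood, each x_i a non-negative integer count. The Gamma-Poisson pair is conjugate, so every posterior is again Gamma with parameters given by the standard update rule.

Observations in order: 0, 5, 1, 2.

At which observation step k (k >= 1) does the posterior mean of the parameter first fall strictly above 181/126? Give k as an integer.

k = 4

obs 1: x=0 → posterior Gamma(5, 6)
obs 2: x=5 → posterior Gamma(10, 7)
obs 3: x=1 → posterior Gamma(11, 8)
obs 4: x=2 → posterior Gamma(13, 9)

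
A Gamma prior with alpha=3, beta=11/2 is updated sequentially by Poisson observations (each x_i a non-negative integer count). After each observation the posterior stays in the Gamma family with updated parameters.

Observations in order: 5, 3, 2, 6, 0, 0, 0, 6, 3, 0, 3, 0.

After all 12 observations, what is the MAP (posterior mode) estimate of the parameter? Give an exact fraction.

obs 1: x=5 → posterior Gamma(8, 13/2)
obs 2: x=3 → posterior Gamma(11, 15/2)
obs 3: x=2 → posterior Gamma(13, 17/2)
obs 4: x=6 → posterior Gamma(19, 19/2)
obs 5: x=0 → posterior Gamma(19, 21/2)
obs 6: x=0 → posterior Gamma(19, 23/2)
obs 7: x=0 → posterior Gamma(19, 25/2)
obs 8: x=6 → posterior Gamma(25, 27/2)
obs 9: x=3 → posterior Gamma(28, 29/2)
obs 10: x=0 → posterior Gamma(28, 31/2)
obs 11: x=3 → posterior Gamma(31, 33/2)
obs 12: x=0 → posterior Gamma(31, 35/2)

12/7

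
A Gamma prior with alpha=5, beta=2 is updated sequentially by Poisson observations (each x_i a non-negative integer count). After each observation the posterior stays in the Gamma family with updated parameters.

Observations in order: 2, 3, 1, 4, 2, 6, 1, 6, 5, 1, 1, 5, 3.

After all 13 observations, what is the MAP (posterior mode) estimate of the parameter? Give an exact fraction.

44/15

obs 1: x=2 → posterior Gamma(7, 3)
obs 2: x=3 → posterior Gamma(10, 4)
obs 3: x=1 → posterior Gamma(11, 5)
obs 4: x=4 → posterior Gamma(15, 6)
obs 5: x=2 → posterior Gamma(17, 7)
obs 6: x=6 → posterior Gamma(23, 8)
obs 7: x=1 → posterior Gamma(24, 9)
obs 8: x=6 → posterior Gamma(30, 10)
obs 9: x=5 → posterior Gamma(35, 11)
obs 10: x=1 → posterior Gamma(36, 12)
obs 11: x=1 → posterior Gamma(37, 13)
obs 12: x=5 → posterior Gamma(42, 14)
obs 13: x=3 → posterior Gamma(45, 15)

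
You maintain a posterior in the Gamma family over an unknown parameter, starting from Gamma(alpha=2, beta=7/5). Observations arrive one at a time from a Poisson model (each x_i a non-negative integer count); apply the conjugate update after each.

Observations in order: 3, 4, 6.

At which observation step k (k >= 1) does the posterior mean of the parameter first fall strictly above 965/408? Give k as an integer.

k = 2

obs 1: x=3 → posterior Gamma(5, 12/5)
obs 2: x=4 → posterior Gamma(9, 17/5)
obs 3: x=6 → posterior Gamma(15, 22/5)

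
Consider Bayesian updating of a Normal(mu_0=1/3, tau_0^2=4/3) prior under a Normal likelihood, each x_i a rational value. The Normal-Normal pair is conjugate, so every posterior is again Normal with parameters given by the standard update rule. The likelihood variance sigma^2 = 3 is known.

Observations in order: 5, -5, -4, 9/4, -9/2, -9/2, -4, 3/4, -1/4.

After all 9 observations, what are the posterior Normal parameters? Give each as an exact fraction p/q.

mu_0=-6/5, tau_0^2=4/15

obs 1: x=5 → posterior Normal(23/13, 12/13)
obs 2: x=-5 → posterior Normal(3/17, 12/17)
obs 3: x=-4 → posterior Normal(-13/21, 4/7)
obs 4: x=9/4 → posterior Normal(-4/25, 12/25)
obs 5: x=-9/2 → posterior Normal(-22/29, 12/29)
obs 6: x=-9/2 → posterior Normal(-40/33, 4/11)
obs 7: x=-4 → posterior Normal(-56/37, 12/37)
obs 8: x=3/4 → posterior Normal(-53/41, 12/41)
obs 9: x=-1/4 → posterior Normal(-6/5, 4/15)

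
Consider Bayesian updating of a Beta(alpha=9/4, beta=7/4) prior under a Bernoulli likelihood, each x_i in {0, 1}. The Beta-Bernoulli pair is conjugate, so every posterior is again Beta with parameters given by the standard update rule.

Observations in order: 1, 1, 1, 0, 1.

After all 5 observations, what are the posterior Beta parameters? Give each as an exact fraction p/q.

obs 1: x=1 → posterior Beta(13/4, 7/4)
obs 2: x=1 → posterior Beta(17/4, 7/4)
obs 3: x=1 → posterior Beta(21/4, 7/4)
obs 4: x=0 → posterior Beta(21/4, 11/4)
obs 5: x=1 → posterior Beta(25/4, 11/4)

alpha=25/4, beta=11/4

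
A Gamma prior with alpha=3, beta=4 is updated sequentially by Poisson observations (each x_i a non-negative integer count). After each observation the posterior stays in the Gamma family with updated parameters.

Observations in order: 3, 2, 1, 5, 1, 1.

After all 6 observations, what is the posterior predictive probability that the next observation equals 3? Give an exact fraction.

obs 1: x=3 → posterior Gamma(6, 5)
obs 2: x=2 → posterior Gamma(8, 6)
obs 3: x=1 → posterior Gamma(9, 7)
obs 4: x=5 → posterior Gamma(14, 8)
obs 5: x=1 → posterior Gamma(15, 9)
obs 6: x=1 → posterior Gamma(16, 10)

8160000000000000000/61159090448414546291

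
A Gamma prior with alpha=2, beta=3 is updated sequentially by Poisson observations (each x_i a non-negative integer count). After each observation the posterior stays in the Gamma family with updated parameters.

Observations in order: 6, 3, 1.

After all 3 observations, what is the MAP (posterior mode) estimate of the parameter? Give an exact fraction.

11/6

obs 1: x=6 → posterior Gamma(8, 4)
obs 2: x=3 → posterior Gamma(11, 5)
obs 3: x=1 → posterior Gamma(12, 6)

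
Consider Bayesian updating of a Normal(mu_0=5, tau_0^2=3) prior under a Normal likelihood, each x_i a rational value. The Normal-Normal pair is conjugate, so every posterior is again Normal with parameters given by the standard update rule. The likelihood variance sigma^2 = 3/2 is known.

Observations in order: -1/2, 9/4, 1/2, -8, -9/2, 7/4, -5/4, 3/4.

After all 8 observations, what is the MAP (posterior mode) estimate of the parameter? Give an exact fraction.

obs 1: x=-1/2 → posterior Normal(4/3, 1)
obs 2: x=9/4 → posterior Normal(17/10, 3/5)
obs 3: x=1/2 → posterior Normal(19/14, 3/7)
obs 4: x=-8 → posterior Normal(-13/18, 1/3)
obs 5: x=-9/2 → posterior Normal(-31/22, 3/11)
obs 6: x=7/4 → posterior Normal(-12/13, 3/13)
obs 7: x=-5/4 → posterior Normal(-29/30, 1/5)
obs 8: x=3/4 → posterior Normal(-13/17, 3/17)

-13/17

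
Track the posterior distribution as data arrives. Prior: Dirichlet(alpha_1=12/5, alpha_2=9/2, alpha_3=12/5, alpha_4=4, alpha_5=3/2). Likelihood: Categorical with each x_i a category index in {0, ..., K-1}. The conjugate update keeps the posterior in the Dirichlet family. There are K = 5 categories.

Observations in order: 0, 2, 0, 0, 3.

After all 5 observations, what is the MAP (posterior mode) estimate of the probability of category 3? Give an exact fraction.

obs 1: x=0 → posterior Dirichlet(17/5, 9/2, 12/5, 4, 3/2)
obs 2: x=2 → posterior Dirichlet(17/5, 9/2, 17/5, 4, 3/2)
obs 3: x=0 → posterior Dirichlet(22/5, 9/2, 17/5, 4, 3/2)
obs 4: x=0 → posterior Dirichlet(27/5, 9/2, 17/5, 4, 3/2)
obs 5: x=3 → posterior Dirichlet(27/5, 9/2, 17/5, 5, 3/2)

10/37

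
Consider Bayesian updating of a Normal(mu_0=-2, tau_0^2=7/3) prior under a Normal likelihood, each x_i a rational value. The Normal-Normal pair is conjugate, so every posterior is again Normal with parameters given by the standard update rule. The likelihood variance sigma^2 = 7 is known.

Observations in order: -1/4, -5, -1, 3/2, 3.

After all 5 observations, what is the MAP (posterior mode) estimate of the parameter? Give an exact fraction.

-31/32

obs 1: x=-1/4 → posterior Normal(-25/16, 7/4)
obs 2: x=-5 → posterior Normal(-9/4, 7/5)
obs 3: x=-1 → posterior Normal(-49/24, 7/6)
obs 4: x=3/2 → posterior Normal(-43/28, 1)
obs 5: x=3 → posterior Normal(-31/32, 7/8)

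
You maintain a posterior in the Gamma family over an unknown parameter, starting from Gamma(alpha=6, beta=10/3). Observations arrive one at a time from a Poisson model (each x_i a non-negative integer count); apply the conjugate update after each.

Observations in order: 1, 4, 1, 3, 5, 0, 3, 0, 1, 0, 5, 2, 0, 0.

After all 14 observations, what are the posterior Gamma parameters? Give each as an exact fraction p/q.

obs 1: x=1 → posterior Gamma(7, 13/3)
obs 2: x=4 → posterior Gamma(11, 16/3)
obs 3: x=1 → posterior Gamma(12, 19/3)
obs 4: x=3 → posterior Gamma(15, 22/3)
obs 5: x=5 → posterior Gamma(20, 25/3)
obs 6: x=0 → posterior Gamma(20, 28/3)
obs 7: x=3 → posterior Gamma(23, 31/3)
obs 8: x=0 → posterior Gamma(23, 34/3)
obs 9: x=1 → posterior Gamma(24, 37/3)
obs 10: x=0 → posterior Gamma(24, 40/3)
obs 11: x=5 → posterior Gamma(29, 43/3)
obs 12: x=2 → posterior Gamma(31, 46/3)
obs 13: x=0 → posterior Gamma(31, 49/3)
obs 14: x=0 → posterior Gamma(31, 52/3)

alpha=31, beta=52/3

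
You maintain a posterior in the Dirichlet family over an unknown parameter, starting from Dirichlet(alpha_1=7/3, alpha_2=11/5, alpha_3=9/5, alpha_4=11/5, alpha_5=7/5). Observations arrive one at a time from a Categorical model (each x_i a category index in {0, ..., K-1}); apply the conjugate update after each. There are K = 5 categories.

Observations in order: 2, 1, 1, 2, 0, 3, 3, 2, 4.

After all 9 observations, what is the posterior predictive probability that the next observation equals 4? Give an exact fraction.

9/71

obs 1: x=2 → posterior Dirichlet(7/3, 11/5, 14/5, 11/5, 7/5)
obs 2: x=1 → posterior Dirichlet(7/3, 16/5, 14/5, 11/5, 7/5)
obs 3: x=1 → posterior Dirichlet(7/3, 21/5, 14/5, 11/5, 7/5)
obs 4: x=2 → posterior Dirichlet(7/3, 21/5, 19/5, 11/5, 7/5)
obs 5: x=0 → posterior Dirichlet(10/3, 21/5, 19/5, 11/5, 7/5)
obs 6: x=3 → posterior Dirichlet(10/3, 21/5, 19/5, 16/5, 7/5)
obs 7: x=3 → posterior Dirichlet(10/3, 21/5, 19/5, 21/5, 7/5)
obs 8: x=2 → posterior Dirichlet(10/3, 21/5, 24/5, 21/5, 7/5)
obs 9: x=4 → posterior Dirichlet(10/3, 21/5, 24/5, 21/5, 12/5)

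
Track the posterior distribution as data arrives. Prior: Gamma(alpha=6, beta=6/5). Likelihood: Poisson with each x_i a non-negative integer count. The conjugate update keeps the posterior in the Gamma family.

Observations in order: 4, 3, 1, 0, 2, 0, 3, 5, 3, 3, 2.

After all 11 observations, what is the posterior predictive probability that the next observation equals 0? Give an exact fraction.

1350687001332003958728623852374735172807518011483204347521/16803739386732805588924132780810339299166149216244183597056

obs 1: x=4 → posterior Gamma(10, 11/5)
obs 2: x=3 → posterior Gamma(13, 16/5)
obs 3: x=1 → posterior Gamma(14, 21/5)
obs 4: x=0 → posterior Gamma(14, 26/5)
obs 5: x=2 → posterior Gamma(16, 31/5)
obs 6: x=0 → posterior Gamma(16, 36/5)
obs 7: x=3 → posterior Gamma(19, 41/5)
obs 8: x=5 → posterior Gamma(24, 46/5)
obs 9: x=3 → posterior Gamma(27, 51/5)
obs 10: x=3 → posterior Gamma(30, 56/5)
obs 11: x=2 → posterior Gamma(32, 61/5)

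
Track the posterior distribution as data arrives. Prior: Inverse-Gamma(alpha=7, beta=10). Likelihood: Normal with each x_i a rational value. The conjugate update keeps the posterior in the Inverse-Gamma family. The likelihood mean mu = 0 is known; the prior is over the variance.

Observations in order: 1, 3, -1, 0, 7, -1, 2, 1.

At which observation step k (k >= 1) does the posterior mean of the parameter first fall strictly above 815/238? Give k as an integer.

obs 1: x=1 → posterior Inverse-Gamma(15/2, 21/2)
obs 2: x=3 → posterior Inverse-Gamma(8, 15)
obs 3: x=-1 → posterior Inverse-Gamma(17/2, 31/2)
obs 4: x=0 → posterior Inverse-Gamma(9, 31/2)
obs 5: x=7 → posterior Inverse-Gamma(19/2, 40)
obs 6: x=-1 → posterior Inverse-Gamma(10, 81/2)
obs 7: x=2 → posterior Inverse-Gamma(21/2, 85/2)
obs 8: x=1 → posterior Inverse-Gamma(11, 43)

k = 5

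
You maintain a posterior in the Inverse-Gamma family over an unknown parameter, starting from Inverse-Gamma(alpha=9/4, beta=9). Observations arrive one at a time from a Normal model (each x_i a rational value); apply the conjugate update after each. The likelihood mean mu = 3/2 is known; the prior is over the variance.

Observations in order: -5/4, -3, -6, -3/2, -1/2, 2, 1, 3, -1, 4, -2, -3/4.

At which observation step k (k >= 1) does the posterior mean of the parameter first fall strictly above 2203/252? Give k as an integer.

obs 1: x=-5/4 → posterior Inverse-Gamma(11/4, 409/32)
obs 2: x=-3 → posterior Inverse-Gamma(13/4, 733/32)
obs 3: x=-6 → posterior Inverse-Gamma(15/4, 1633/32)
obs 4: x=-3/2 → posterior Inverse-Gamma(17/4, 1777/32)
obs 5: x=-1/2 → posterior Inverse-Gamma(19/4, 1841/32)
obs 6: x=2 → posterior Inverse-Gamma(21/4, 1845/32)
obs 7: x=1 → posterior Inverse-Gamma(23/4, 1849/32)
obs 8: x=3 → posterior Inverse-Gamma(25/4, 1885/32)
obs 9: x=-1 → posterior Inverse-Gamma(27/4, 1985/32)
obs 10: x=4 → posterior Inverse-Gamma(29/4, 2085/32)
obs 11: x=-2 → posterior Inverse-Gamma(31/4, 2281/32)
obs 12: x=-3/4 → posterior Inverse-Gamma(33/4, 1181/16)

k = 2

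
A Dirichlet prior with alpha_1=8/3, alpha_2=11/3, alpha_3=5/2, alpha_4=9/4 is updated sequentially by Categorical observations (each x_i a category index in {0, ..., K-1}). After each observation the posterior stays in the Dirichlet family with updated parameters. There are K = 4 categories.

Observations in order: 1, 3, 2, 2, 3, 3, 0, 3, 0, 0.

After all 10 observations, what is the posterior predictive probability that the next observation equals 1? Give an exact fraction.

56/253

obs 1: x=1 → posterior Dirichlet(8/3, 14/3, 5/2, 9/4)
obs 2: x=3 → posterior Dirichlet(8/3, 14/3, 5/2, 13/4)
obs 3: x=2 → posterior Dirichlet(8/3, 14/3, 7/2, 13/4)
obs 4: x=2 → posterior Dirichlet(8/3, 14/3, 9/2, 13/4)
obs 5: x=3 → posterior Dirichlet(8/3, 14/3, 9/2, 17/4)
obs 6: x=3 → posterior Dirichlet(8/3, 14/3, 9/2, 21/4)
obs 7: x=0 → posterior Dirichlet(11/3, 14/3, 9/2, 21/4)
obs 8: x=3 → posterior Dirichlet(11/3, 14/3, 9/2, 25/4)
obs 9: x=0 → posterior Dirichlet(14/3, 14/3, 9/2, 25/4)
obs 10: x=0 → posterior Dirichlet(17/3, 14/3, 9/2, 25/4)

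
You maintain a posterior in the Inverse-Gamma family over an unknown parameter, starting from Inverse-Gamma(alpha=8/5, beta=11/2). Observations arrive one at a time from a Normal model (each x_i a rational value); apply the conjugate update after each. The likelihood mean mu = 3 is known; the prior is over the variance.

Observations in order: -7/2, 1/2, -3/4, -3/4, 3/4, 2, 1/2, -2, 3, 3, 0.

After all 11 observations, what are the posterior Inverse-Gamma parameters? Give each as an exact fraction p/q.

obs 1: x=-7/2 → posterior Inverse-Gamma(21/10, 213/8)
obs 2: x=1/2 → posterior Inverse-Gamma(13/5, 119/4)
obs 3: x=-3/4 → posterior Inverse-Gamma(31/10, 1177/32)
obs 4: x=-3/4 → posterior Inverse-Gamma(18/5, 701/16)
obs 5: x=3/4 → posterior Inverse-Gamma(41/10, 1483/32)
obs 6: x=2 → posterior Inverse-Gamma(23/5, 1499/32)
obs 7: x=1/2 → posterior Inverse-Gamma(51/10, 1599/32)
obs 8: x=-2 → posterior Inverse-Gamma(28/5, 1999/32)
obs 9: x=3 → posterior Inverse-Gamma(61/10, 1999/32)
obs 10: x=3 → posterior Inverse-Gamma(33/5, 1999/32)
obs 11: x=0 → posterior Inverse-Gamma(71/10, 2143/32)

alpha=71/10, beta=2143/32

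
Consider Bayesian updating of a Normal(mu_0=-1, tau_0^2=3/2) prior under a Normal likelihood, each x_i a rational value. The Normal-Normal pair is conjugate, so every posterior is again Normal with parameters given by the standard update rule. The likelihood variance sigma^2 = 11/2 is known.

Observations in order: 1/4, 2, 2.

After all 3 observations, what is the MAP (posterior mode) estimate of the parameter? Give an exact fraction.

7/80

obs 1: x=1/4 → posterior Normal(-41/56, 33/28)
obs 2: x=2 → posterior Normal(-1/4, 33/34)
obs 3: x=2 → posterior Normal(7/80, 33/40)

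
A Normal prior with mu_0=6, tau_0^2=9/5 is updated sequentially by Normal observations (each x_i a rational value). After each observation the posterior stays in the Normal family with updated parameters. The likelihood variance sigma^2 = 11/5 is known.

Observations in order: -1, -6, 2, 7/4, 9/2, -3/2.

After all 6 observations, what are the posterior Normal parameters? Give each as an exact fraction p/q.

obs 1: x=-1 → posterior Normal(57/20, 99/100)
obs 2: x=-6 → posterior Normal(3/29, 99/145)
obs 3: x=2 → posterior Normal(21/38, 99/190)
obs 4: x=7/4 → posterior Normal(147/188, 99/235)
obs 5: x=9/2 → posterior Normal(309/224, 99/280)
obs 6: x=-3/2 → posterior Normal(51/52, 99/325)

mu_0=51/52, tau_0^2=99/325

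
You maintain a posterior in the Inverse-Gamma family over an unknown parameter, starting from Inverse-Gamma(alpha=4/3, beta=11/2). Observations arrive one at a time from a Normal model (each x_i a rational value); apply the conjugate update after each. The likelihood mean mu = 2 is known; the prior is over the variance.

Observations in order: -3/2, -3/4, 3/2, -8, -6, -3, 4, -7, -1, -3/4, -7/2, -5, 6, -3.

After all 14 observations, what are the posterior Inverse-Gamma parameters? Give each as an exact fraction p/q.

obs 1: x=-3/2 → posterior Inverse-Gamma(11/6, 93/8)
obs 2: x=-3/4 → posterior Inverse-Gamma(7/3, 493/32)
obs 3: x=3/2 → posterior Inverse-Gamma(17/6, 497/32)
obs 4: x=-8 → posterior Inverse-Gamma(10/3, 2097/32)
obs 5: x=-6 → posterior Inverse-Gamma(23/6, 3121/32)
obs 6: x=-3 → posterior Inverse-Gamma(13/3, 3521/32)
obs 7: x=4 → posterior Inverse-Gamma(29/6, 3585/32)
obs 8: x=-7 → posterior Inverse-Gamma(16/3, 4881/32)
obs 9: x=-1 → posterior Inverse-Gamma(35/6, 5025/32)
obs 10: x=-3/4 → posterior Inverse-Gamma(19/3, 2573/16)
obs 11: x=-7/2 → posterior Inverse-Gamma(41/6, 2815/16)
obs 12: x=-5 → posterior Inverse-Gamma(22/3, 3207/16)
obs 13: x=6 → posterior Inverse-Gamma(47/6, 3335/16)
obs 14: x=-3 → posterior Inverse-Gamma(25/3, 3535/16)

alpha=25/3, beta=3535/16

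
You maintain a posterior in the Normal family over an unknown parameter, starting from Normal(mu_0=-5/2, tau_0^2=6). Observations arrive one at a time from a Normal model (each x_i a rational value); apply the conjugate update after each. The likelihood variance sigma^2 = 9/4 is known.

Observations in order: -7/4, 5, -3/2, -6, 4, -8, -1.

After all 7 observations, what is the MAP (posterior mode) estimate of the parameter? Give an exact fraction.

obs 1: x=-7/4 → posterior Normal(-43/22, 18/11)
obs 2: x=5 → posterior Normal(37/38, 18/19)
obs 3: x=-3/2 → posterior Normal(13/54, 2/3)
obs 4: x=-6 → posterior Normal(-83/70, 18/35)
obs 5: x=4 → posterior Normal(-19/86, 18/43)
obs 6: x=-8 → posterior Normal(-49/34, 6/17)
obs 7: x=-1 → posterior Normal(-163/118, 18/59)

-163/118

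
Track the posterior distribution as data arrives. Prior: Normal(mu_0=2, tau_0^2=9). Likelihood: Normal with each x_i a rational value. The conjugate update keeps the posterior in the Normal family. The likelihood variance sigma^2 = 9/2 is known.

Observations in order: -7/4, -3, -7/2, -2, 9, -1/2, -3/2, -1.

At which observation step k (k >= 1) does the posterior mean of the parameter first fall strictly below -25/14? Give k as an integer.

obs 1: x=-7/4 → posterior Normal(-1/2, 3)
obs 2: x=-3 → posterior Normal(-3/2, 9/5)
obs 3: x=-7/2 → posterior Normal(-29/14, 9/7)
obs 4: x=-2 → posterior Normal(-37/18, 1)
obs 5: x=9 → posterior Normal(-1/22, 9/11)
obs 6: x=-1/2 → posterior Normal(-3/26, 9/13)
obs 7: x=-3/2 → posterior Normal(-3/10, 3/5)
obs 8: x=-1 → posterior Normal(-13/34, 9/17)

k = 3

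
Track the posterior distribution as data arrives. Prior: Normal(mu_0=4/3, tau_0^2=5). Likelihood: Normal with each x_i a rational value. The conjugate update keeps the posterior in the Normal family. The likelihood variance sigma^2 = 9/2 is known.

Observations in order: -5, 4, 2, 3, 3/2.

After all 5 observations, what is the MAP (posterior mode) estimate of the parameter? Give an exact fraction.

67/59

obs 1: x=-5 → posterior Normal(-2, 45/19)
obs 2: x=4 → posterior Normal(2/29, 45/29)
obs 3: x=2 → posterior Normal(22/39, 15/13)
obs 4: x=3 → posterior Normal(52/49, 45/49)
obs 5: x=3/2 → posterior Normal(67/59, 45/59)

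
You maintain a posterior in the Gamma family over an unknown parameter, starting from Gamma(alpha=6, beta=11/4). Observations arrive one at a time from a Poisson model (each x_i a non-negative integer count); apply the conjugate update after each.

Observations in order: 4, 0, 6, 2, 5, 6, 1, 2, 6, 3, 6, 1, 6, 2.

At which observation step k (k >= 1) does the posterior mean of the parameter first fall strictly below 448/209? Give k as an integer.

k = 2

obs 1: x=4 → posterior Gamma(10, 15/4)
obs 2: x=0 → posterior Gamma(10, 19/4)
obs 3: x=6 → posterior Gamma(16, 23/4)
obs 4: x=2 → posterior Gamma(18, 27/4)
obs 5: x=5 → posterior Gamma(23, 31/4)
obs 6: x=6 → posterior Gamma(29, 35/4)
obs 7: x=1 → posterior Gamma(30, 39/4)
obs 8: x=2 → posterior Gamma(32, 43/4)
obs 9: x=6 → posterior Gamma(38, 47/4)
obs 10: x=3 → posterior Gamma(41, 51/4)
obs 11: x=6 → posterior Gamma(47, 55/4)
obs 12: x=1 → posterior Gamma(48, 59/4)
obs 13: x=6 → posterior Gamma(54, 63/4)
obs 14: x=2 → posterior Gamma(56, 67/4)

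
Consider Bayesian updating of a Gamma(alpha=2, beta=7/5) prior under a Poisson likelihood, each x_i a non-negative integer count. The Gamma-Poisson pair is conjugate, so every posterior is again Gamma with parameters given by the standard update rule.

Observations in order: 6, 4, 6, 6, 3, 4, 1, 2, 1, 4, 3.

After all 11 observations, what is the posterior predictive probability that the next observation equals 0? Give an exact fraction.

1907440321293807005218825134272276737461586370979700379485518568438569631744/49561188616996901345349189252156955439051753759670367683995836545268981893289

obs 1: x=6 → posterior Gamma(8, 12/5)
obs 2: x=4 → posterior Gamma(12, 17/5)
obs 3: x=6 → posterior Gamma(18, 22/5)
obs 4: x=6 → posterior Gamma(24, 27/5)
obs 5: x=3 → posterior Gamma(27, 32/5)
obs 6: x=4 → posterior Gamma(31, 37/5)
obs 7: x=1 → posterior Gamma(32, 42/5)
obs 8: x=2 → posterior Gamma(34, 47/5)
obs 9: x=1 → posterior Gamma(35, 52/5)
obs 10: x=4 → posterior Gamma(39, 57/5)
obs 11: x=3 → posterior Gamma(42, 62/5)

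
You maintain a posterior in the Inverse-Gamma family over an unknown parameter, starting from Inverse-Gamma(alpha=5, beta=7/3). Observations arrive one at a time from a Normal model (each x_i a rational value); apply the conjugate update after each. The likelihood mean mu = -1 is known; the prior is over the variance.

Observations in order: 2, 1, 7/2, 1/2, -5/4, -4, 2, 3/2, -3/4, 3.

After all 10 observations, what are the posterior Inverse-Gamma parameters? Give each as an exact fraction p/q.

obs 1: x=2 → posterior Inverse-Gamma(11/2, 41/6)
obs 2: x=1 → posterior Inverse-Gamma(6, 53/6)
obs 3: x=7/2 → posterior Inverse-Gamma(13/2, 455/24)
obs 4: x=1/2 → posterior Inverse-Gamma(7, 241/12)
obs 5: x=-5/4 → posterior Inverse-Gamma(15/2, 1931/96)
obs 6: x=-4 → posterior Inverse-Gamma(8, 2363/96)
obs 7: x=2 → posterior Inverse-Gamma(17/2, 2795/96)
obs 8: x=3/2 → posterior Inverse-Gamma(9, 3095/96)
obs 9: x=-3/4 → posterior Inverse-Gamma(19/2, 1549/48)
obs 10: x=3 → posterior Inverse-Gamma(10, 1933/48)

alpha=10, beta=1933/48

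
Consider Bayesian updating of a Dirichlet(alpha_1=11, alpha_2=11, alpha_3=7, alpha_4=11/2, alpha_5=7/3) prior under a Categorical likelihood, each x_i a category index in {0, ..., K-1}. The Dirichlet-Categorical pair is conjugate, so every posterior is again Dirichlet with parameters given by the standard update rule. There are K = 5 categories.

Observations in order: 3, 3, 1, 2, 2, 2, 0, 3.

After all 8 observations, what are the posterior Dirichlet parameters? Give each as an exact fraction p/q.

obs 1: x=3 → posterior Dirichlet(11, 11, 7, 13/2, 7/3)
obs 2: x=3 → posterior Dirichlet(11, 11, 7, 15/2, 7/3)
obs 3: x=1 → posterior Dirichlet(11, 12, 7, 15/2, 7/3)
obs 4: x=2 → posterior Dirichlet(11, 12, 8, 15/2, 7/3)
obs 5: x=2 → posterior Dirichlet(11, 12, 9, 15/2, 7/3)
obs 6: x=2 → posterior Dirichlet(11, 12, 10, 15/2, 7/3)
obs 7: x=0 → posterior Dirichlet(12, 12, 10, 15/2, 7/3)
obs 8: x=3 → posterior Dirichlet(12, 12, 10, 17/2, 7/3)

alpha_1=12, alpha_2=12, alpha_3=10, alpha_4=17/2, alpha_5=7/3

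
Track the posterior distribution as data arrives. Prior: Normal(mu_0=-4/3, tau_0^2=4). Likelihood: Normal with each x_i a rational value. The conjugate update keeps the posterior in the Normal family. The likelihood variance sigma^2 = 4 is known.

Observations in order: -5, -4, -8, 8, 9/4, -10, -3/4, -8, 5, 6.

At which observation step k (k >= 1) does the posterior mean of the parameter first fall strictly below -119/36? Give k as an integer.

obs 1: x=-5 → posterior Normal(-19/6, 2)
obs 2: x=-4 → posterior Normal(-31/9, 4/3)
obs 3: x=-8 → posterior Normal(-55/12, 1)
obs 4: x=8 → posterior Normal(-31/15, 4/5)
obs 5: x=9/4 → posterior Normal(-97/72, 2/3)
obs 6: x=-10 → posterior Normal(-31/12, 4/7)
obs 7: x=-3/4 → posterior Normal(-113/48, 1/2)
obs 8: x=-8 → posterior Normal(-161/54, 4/9)
obs 9: x=5 → posterior Normal(-131/60, 2/5)
obs 10: x=6 → posterior Normal(-95/66, 4/11)

k = 2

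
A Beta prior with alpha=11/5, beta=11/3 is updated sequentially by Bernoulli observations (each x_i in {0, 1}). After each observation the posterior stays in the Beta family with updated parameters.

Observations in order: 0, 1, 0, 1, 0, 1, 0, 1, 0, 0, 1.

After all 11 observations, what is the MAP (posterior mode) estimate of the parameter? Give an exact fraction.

93/223

obs 1: x=0 → posterior Beta(11/5, 14/3)
obs 2: x=1 → posterior Beta(16/5, 14/3)
obs 3: x=0 → posterior Beta(16/5, 17/3)
obs 4: x=1 → posterior Beta(21/5, 17/3)
obs 5: x=0 → posterior Beta(21/5, 20/3)
obs 6: x=1 → posterior Beta(26/5, 20/3)
obs 7: x=0 → posterior Beta(26/5, 23/3)
obs 8: x=1 → posterior Beta(31/5, 23/3)
obs 9: x=0 → posterior Beta(31/5, 26/3)
obs 10: x=0 → posterior Beta(31/5, 29/3)
obs 11: x=1 → posterior Beta(36/5, 29/3)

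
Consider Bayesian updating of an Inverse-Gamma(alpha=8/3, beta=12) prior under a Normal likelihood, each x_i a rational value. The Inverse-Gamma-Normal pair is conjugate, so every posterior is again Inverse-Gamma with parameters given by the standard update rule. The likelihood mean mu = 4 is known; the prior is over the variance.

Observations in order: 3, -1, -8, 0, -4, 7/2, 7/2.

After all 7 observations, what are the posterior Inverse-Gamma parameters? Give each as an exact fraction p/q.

alpha=37/6, beta=549/4

obs 1: x=3 → posterior Inverse-Gamma(19/6, 25/2)
obs 2: x=-1 → posterior Inverse-Gamma(11/3, 25)
obs 3: x=-8 → posterior Inverse-Gamma(25/6, 97)
obs 4: x=0 → posterior Inverse-Gamma(14/3, 105)
obs 5: x=-4 → posterior Inverse-Gamma(31/6, 137)
obs 6: x=7/2 → posterior Inverse-Gamma(17/3, 1097/8)
obs 7: x=7/2 → posterior Inverse-Gamma(37/6, 549/4)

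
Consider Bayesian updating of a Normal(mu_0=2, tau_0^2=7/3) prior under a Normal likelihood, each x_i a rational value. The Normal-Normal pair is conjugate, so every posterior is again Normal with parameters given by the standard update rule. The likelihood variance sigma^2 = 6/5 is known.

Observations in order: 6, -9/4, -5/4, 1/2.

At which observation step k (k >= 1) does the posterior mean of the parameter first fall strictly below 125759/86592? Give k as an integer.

obs 1: x=6 → posterior Normal(246/53, 42/53)
obs 2: x=-9/4 → posterior Normal(669/352, 21/44)
obs 3: x=-5/4 → posterior Normal(247/246, 14/41)
obs 4: x=1/2 → posterior Normal(141/158, 21/79)

k = 3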